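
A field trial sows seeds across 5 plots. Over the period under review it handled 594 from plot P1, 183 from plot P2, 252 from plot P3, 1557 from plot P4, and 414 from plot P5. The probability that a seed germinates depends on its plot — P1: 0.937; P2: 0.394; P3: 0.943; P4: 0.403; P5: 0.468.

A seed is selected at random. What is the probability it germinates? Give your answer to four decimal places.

P(G) ≈ 0.5625

Total: 594 + 183 + 252 + 1557 + 414 = 3000.
P(P1) = 594/3000 = 0.198. P(P2) = 183/3000 = 0.061. P(P3) = 252/3000 = 0.084. P(P4) = 1557/3000 = 0.519. P(P5) = 414/3000 = 0.138.
P(G) = P(G|P1)·P(P1) + P(G|P2)·P(P2) + P(G|P3)·P(P3) + P(G|P4)·P(P4) + P(G|P5)·P(P5)
      = 0.937·0.198 + 0.394·0.061 + 0.943·0.084 + 0.403·0.519 + 0.468·0.138
      = 0.185526 + 0.024034 + 0.079212 + 0.209157 + 0.064584 = 0.562513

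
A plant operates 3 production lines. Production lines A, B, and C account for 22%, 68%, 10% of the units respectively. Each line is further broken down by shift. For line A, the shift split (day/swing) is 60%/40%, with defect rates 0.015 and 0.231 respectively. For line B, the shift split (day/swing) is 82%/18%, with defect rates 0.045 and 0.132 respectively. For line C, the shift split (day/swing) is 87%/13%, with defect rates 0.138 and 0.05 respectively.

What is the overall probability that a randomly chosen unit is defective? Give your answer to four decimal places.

P(D) ≈ 0.0762

P(D|A) = 0.6·0.015 + 0.4·0.231 = 0.009 + 0.0924 = 0.1014
P(D|B) = 0.82·0.045 + 0.18·0.132 = 0.0369 + 0.02376 = 0.06066
P(D|C) = 0.87·0.138 + 0.13·0.05 = 0.12006 + 0.0065 = 0.12656
Then overall,
P(D) = 0.22·0.1014 + 0.68·0.06066 + 0.1·0.12656
      = 0.022308 + 0.0412488 + 0.012656 = 0.0762128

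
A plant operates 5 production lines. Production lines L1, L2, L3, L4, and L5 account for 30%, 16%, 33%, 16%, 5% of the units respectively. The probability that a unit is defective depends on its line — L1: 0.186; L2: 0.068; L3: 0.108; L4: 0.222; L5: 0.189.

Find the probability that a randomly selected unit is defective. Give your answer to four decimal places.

P(D) = P(D|L1)·P(L1) + P(D|L2)·P(L2) + P(D|L3)·P(L3) + P(D|L4)·P(L4) + P(D|L5)·P(L5)
      = 0.186·0.3 + 0.068·0.16 + 0.108·0.33 + 0.222·0.16 + 0.189·0.05
      = 0.0558 + 0.01088 + 0.03564 + 0.03552 + 0.00945 = 0.14729

0.1473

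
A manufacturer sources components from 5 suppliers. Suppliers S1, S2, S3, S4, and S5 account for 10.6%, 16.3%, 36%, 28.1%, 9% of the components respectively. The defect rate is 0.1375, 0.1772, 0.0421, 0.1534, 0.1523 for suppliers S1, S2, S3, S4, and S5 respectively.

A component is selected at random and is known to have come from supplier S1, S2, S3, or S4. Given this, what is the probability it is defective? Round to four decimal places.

P(D|S) ≈ 0.1118

Let S = {S1, S2, S3, S4}.
P(S) = 0.106 + 0.163 + 0.36 + 0.281 = 0.91.
P(D ∩ S) = 0.1375·0.106 + 0.1772·0.163 + 0.0421·0.36 + 0.1534·0.281 = 0.014575 + 0.0288836 + 0.015156 + 0.0431054 = 0.10172.
P(D | S) = 0.10172 / 0.91 = 0.111780…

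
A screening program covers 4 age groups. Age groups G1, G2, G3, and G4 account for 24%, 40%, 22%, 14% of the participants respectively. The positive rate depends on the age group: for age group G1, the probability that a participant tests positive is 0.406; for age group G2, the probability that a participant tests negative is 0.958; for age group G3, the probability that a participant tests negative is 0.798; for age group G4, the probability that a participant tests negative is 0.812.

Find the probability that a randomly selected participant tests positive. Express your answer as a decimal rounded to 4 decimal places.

P(T|G2) = 1 − 0.958 = 0.042.
P(T|G3) = 1 − 0.798 = 0.202.
P(T|G4) = 1 − 0.812 = 0.188.
P(T) = P(T|G1)·P(G1) + P(T|G2)·P(G2) + P(T|G3)·P(G3) + P(T|G4)·P(G4)
      = 0.406·0.24 + 0.042·0.4 + 0.202·0.22 + 0.188·0.14
      = 0.09744 + 0.0168 + 0.04444 + 0.02632 = 0.185

0.1850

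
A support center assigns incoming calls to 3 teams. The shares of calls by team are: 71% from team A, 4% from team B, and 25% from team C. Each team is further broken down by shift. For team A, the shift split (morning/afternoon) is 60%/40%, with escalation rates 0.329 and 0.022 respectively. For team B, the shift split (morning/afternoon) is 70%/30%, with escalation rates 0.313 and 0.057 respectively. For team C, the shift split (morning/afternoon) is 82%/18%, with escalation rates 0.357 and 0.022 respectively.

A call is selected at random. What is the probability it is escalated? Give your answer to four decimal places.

P(E|A) = 0.6·0.329 + 0.4·0.022 = 0.1974 + 0.0088 = 0.2062
P(E|B) = 0.7·0.313 + 0.3·0.057 = 0.2191 + 0.0171 = 0.2362
P(E|C) = 0.82·0.357 + 0.18·0.022 = 0.29274 + 0.00396 = 0.2967
By total probability over the outer partition,
P(E) = 0.71·0.2062 + 0.04·0.2362 + 0.25·0.2967
      = 0.146402 + 0.009448 + 0.074175 = 0.230025

P(E) ≈ 0.2300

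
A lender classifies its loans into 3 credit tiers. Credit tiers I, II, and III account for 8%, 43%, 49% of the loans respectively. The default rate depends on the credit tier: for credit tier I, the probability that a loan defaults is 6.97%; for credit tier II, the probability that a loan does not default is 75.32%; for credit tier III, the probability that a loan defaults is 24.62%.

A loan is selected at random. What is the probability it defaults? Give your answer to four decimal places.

P(D|II) = 1 − 0.7532 = 0.2468.
By the law of total probability,
P(D) = P(D|I)·P(I) + P(D|II)·P(II) + P(D|III)·P(III)
      = 0.0697·0.08 + 0.2468·0.43 + 0.2462·0.49
      = 0.005576 + 0.106124 + 0.120638 = 0.232338

P(D) ≈ 0.2323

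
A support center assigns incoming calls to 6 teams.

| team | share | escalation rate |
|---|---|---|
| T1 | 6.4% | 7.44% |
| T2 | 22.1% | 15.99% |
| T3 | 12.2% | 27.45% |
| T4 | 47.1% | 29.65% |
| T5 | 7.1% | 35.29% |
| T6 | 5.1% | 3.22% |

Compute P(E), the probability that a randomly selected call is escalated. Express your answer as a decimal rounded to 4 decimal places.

P(E) ≈ 0.2399

P(E) = P(E|T1)·P(T1) + P(E|T2)·P(T2) + P(E|T3)·P(T3) + P(E|T4)·P(T4) + P(E|T5)·P(T5) + P(E|T6)·P(T6)
      = 0.0744·0.064 + 0.1599·0.221 + 0.2745·0.122 + 0.2965·0.471 + 0.3529·0.071 + 0.0322·0.051
      = 0.0047616 + 0.0353379 + 0.033489 + 0.1396515 + 0.0250559 + 0.0016422 = 0.2399381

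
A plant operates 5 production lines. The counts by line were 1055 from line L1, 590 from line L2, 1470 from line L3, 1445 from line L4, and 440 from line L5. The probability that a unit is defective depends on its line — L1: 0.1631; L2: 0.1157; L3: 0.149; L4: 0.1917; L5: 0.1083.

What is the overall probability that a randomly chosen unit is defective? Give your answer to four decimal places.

Total: 1055 + 590 + 1470 + 1445 + 440 = 5000.
P(L1) = 1055/5000 = 0.211. P(L2) = 590/5000 = 0.118. P(L3) = 1470/5000 = 0.294. P(L4) = 1445/5000 = 0.289. P(L5) = 440/5000 = 0.088.
P(D) = P(D|L1)·P(L1) + P(D|L2)·P(L2) + P(D|L3)·P(L3) + P(D|L4)·P(L4) + P(D|L5)·P(L5)
      = 0.1631·0.211 + 0.1157·0.118 + 0.149·0.294 + 0.1917·0.289 + 0.1083·0.088
      = 0.0344141 + 0.0136526 + 0.043806 + 0.0554013 + 0.0095304 = 0.1568044

0.1568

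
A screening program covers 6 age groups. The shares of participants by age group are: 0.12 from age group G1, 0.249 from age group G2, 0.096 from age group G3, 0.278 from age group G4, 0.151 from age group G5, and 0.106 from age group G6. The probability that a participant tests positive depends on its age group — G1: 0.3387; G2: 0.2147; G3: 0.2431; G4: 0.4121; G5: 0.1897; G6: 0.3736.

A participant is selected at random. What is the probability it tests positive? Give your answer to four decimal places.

P(T) ≈ 0.3003

P(T) = P(T|G1)·P(G1) + P(T|G2)·P(G2) + P(T|G3)·P(G3) + P(T|G4)·P(G4) + P(T|G5)·P(G5) + P(T|G6)·P(G6)
      = 0.3387·0.12 + 0.2147·0.249 + 0.2431·0.096 + 0.4121·0.278 + 0.1897·0.151 + 0.3736·0.106
      = 0.040644 + 0.0534603 + 0.0233376 + 0.1145638 + 0.0286447 + 0.0396016 = 0.300252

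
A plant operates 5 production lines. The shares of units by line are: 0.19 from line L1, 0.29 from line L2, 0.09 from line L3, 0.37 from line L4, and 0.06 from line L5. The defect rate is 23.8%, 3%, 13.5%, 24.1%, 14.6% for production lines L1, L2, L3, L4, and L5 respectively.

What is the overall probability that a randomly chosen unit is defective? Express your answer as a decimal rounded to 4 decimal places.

P(D) ≈ 0.1640

Using total probability over the partition,
P(D) = P(D|L1)·P(L1) + P(D|L2)·P(L2) + P(D|L3)·P(L3) + P(D|L4)·P(L4) + P(D|L5)·P(L5)
      = 0.238·0.19 + 0.03·0.29 + 0.135·0.09 + 0.241·0.37 + 0.146·0.06
      = 0.04522 + 0.0087 + 0.01215 + 0.08917 + 0.00876 = 0.164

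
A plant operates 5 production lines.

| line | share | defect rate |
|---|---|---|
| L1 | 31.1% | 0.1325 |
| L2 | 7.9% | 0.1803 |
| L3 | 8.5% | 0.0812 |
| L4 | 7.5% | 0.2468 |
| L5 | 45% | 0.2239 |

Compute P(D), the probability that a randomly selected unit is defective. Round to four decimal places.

By the law of total probability,
P(D) = P(D|L1)·P(L1) + P(D|L2)·P(L2) + P(D|L3)·P(L3) + P(D|L4)·P(L4) + P(D|L5)·P(L5)
      = 0.1325·0.311 + 0.1803·0.079 + 0.0812·0.085 + 0.2468·0.075 + 0.2239·0.45
      = 0.0412075 + 0.0142437 + 0.006902 + 0.01851 + 0.100755 = 0.1816182

0.1816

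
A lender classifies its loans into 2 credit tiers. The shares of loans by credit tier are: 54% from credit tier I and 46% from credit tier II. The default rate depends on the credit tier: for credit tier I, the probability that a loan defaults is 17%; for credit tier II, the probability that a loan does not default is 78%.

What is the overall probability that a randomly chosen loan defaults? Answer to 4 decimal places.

P(D) ≈ 0.1930

P(D|II) = 1 − 0.78 = 0.22.
By the law of total probability,
P(D) = P(D|I)·P(I) + P(D|II)·P(II)
      = 0.17·0.54 + 0.22·0.46
      = 0.0918 + 0.1012 = 0.193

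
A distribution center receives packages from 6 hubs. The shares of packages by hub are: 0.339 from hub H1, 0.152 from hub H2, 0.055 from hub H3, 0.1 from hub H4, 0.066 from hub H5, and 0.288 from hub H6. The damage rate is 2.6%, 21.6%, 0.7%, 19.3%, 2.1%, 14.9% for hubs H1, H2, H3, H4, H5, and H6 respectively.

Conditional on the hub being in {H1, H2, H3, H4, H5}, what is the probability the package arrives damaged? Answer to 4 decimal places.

P(D|S) ≈ 0.0881

Let S = {H1, H2, H3, H4, H5}.
P(S) = 0.339 + 0.152 + 0.055 + 0.1 + 0.066 = 0.712.
P(D ∩ S) = 0.026·0.339 + 0.216·0.152 + 0.007·0.055 + 0.193·0.1 + 0.021·0.066 = 0.008814 + 0.032832 + 0.000385 + 0.0193 + 0.001386 = 0.062717.
P(D | S) = 0.062717 / 0.712 = 0.088086…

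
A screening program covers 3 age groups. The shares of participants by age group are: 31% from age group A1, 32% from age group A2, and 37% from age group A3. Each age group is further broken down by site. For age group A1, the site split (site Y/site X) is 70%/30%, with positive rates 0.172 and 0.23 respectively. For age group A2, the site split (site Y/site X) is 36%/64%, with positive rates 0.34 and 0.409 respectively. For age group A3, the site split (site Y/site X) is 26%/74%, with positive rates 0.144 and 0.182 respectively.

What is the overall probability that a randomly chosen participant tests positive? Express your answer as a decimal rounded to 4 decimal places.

P(T) ≈ 0.2453

P(T|A1) = 0.7·0.172 + 0.3·0.23 = 0.1204 + 0.069 = 0.1894
P(T|A2) = 0.36·0.34 + 0.64·0.409 = 0.1224 + 0.26176 = 0.38416
P(T|A3) = 0.26·0.144 + 0.74·0.182 = 0.03744 + 0.13468 = 0.17212
By total probability over the outer partition,
P(T) = 0.31·0.1894 + 0.32·0.38416 + 0.37·0.17212
      = 0.058714 + 0.1229312 + 0.0636844 = 0.2453296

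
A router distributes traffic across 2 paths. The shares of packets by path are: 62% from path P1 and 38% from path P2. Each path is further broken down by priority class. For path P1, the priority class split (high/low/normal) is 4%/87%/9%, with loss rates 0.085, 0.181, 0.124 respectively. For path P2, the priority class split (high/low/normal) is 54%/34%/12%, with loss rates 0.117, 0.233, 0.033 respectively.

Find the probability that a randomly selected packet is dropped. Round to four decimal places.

P(L) ≈ 0.1623

P(L|P1) = 0.04·0.085 + 0.87·0.181 + 0.09·0.124 = 0.0034 + 0.15747 + 0.01116 = 0.17203
P(L|P2) = 0.54·0.117 + 0.34·0.233 + 0.12·0.033 = 0.06318 + 0.07922 + 0.00396 = 0.14636
By total probability over the outer partition,
P(L) = 0.62·0.17203 + 0.38·0.14636
      = 0.1066586 + 0.0556168 = 0.1622754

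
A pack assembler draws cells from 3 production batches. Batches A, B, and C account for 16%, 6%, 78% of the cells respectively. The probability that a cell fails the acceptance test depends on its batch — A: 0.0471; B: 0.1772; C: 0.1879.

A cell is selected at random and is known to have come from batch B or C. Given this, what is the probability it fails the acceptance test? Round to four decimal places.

Let S = {B, C}.
P(S) = 0.06 + 0.78 = 0.84.
P(F ∩ S) = 0.1772·0.06 + 0.1879·0.78 = 0.010632 + 0.146562 = 0.157194.
P(F | S) = 0.157194 / 0.84 = 0.187136…

P(F|S) ≈ 0.1871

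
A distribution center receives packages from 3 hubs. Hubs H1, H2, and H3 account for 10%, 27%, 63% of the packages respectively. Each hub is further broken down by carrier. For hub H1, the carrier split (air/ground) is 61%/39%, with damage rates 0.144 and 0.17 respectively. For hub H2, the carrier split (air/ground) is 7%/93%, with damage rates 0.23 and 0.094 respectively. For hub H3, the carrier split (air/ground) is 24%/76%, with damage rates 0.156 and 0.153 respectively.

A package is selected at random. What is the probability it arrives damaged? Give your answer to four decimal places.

P(D) ≈ 0.1402

P(D|H1) = 0.61·0.144 + 0.39·0.17 = 0.08784 + 0.0663 = 0.15414
P(D|H2) = 0.07·0.23 + 0.93·0.094 = 0.0161 + 0.08742 = 0.10352
P(D|H3) = 0.24·0.156 + 0.76·0.153 = 0.03744 + 0.11628 = 0.15372
Then overall,
P(D) = 0.1·0.15414 + 0.27·0.10352 + 0.63·0.15372
      = 0.015414 + 0.0279504 + 0.0968436 = 0.140208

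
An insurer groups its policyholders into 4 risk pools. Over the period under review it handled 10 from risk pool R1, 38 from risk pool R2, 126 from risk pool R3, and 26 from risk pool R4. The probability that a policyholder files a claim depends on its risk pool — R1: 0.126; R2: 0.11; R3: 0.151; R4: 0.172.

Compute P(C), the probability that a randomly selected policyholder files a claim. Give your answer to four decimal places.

0.1447

Total: 10 + 38 + 126 + 26 = 200.
P(R1) = 10/200 = 0.05. P(R2) = 38/200 = 0.19. P(R3) = 126/200 = 0.63. P(R4) = 26/200 = 0.13.
P(C) = P(C|R1)·P(R1) + P(C|R2)·P(R2) + P(C|R3)·P(R3) + P(C|R4)·P(R4)
      = 0.126·0.05 + 0.11·0.19 + 0.151·0.63 + 0.172·0.13
      = 0.0063 + 0.0209 + 0.09513 + 0.02236 = 0.14469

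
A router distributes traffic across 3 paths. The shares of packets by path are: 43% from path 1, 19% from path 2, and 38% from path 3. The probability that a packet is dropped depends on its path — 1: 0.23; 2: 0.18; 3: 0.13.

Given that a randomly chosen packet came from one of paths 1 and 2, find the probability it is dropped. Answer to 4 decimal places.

P(L|S) ≈ 0.2147

Let S = {1, 2}.
P(S) = 0.43 + 0.19 = 0.62.
P(L ∩ S) = 0.23·0.43 + 0.18·0.19 = 0.0989 + 0.0342 = 0.1331.
P(L | S) = 0.1331 / 0.62 = 0.214677…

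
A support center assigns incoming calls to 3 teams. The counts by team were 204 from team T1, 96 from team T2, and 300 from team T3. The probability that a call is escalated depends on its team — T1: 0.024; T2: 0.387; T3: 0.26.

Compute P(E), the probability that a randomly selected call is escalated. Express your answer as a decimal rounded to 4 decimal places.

Total: 204 + 96 + 300 = 600.
P(T1) = 204/600 = 0.34. P(T2) = 96/600 = 0.16. P(T3) = 300/600 = 0.5.
Using total probability over the partition,
P(E) = P(E|T1)·P(T1) + P(E|T2)·P(T2) + P(E|T3)·P(T3)
      = 0.024·0.34 + 0.387·0.16 + 0.26·0.5
      = 0.00816 + 0.06192 + 0.13 = 0.20008

P(E) ≈ 0.2001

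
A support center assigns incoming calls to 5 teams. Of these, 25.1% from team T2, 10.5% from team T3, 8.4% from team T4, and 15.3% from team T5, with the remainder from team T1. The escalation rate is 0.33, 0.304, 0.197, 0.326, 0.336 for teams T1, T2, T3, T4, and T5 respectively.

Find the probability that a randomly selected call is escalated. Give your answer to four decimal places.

P(T1) = 1 − (0.251 + 0.105 + 0.084 + 0.153) = 0.407.
P(E) = P(E|T1)·P(T1) + P(E|T2)·P(T2) + P(E|T3)·P(T3) + P(E|T4)·P(T4) + P(E|T5)·P(T5)
      = 0.33·0.407 + 0.304·0.251 + 0.197·0.105 + 0.326·0.084 + 0.336·0.153
      = 0.13431 + 0.076304 + 0.020685 + 0.027384 + 0.051408 = 0.310091

0.3101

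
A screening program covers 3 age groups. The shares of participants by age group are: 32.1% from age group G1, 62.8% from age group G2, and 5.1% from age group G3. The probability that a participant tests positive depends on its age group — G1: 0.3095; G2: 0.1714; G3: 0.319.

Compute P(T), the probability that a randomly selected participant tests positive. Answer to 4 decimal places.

P(T) ≈ 0.2233

P(T) = P(T|G1)·P(G1) + P(T|G2)·P(G2) + P(T|G3)·P(G3)
      = 0.3095·0.321 + 0.1714·0.628 + 0.319·0.051
      = 0.0993495 + 0.1076392 + 0.016269 = 0.2232577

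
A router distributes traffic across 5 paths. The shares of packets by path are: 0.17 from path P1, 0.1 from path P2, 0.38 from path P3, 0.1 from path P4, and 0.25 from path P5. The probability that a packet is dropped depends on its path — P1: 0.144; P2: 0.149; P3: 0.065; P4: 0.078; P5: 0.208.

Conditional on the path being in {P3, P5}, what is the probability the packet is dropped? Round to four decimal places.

Let S = {P3, P5}.
P(S) = 0.38 + 0.25 = 0.63.
P(L ∩ S) = 0.065·0.38 + 0.208·0.25 = 0.0247 + 0.052 = 0.0767.
P(L | S) = 0.0767 / 0.63 = 0.121746…

P(L|S) ≈ 0.1217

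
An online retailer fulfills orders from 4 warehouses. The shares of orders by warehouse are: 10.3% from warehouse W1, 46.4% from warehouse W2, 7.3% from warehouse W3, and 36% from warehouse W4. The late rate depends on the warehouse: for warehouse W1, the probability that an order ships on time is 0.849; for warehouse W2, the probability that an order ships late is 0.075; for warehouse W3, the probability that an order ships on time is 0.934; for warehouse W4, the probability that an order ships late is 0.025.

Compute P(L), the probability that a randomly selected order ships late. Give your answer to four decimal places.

P(L|W1) = 1 − 0.849 = 0.151.
P(L|W3) = 1 − 0.934 = 0.066.
Using total probability over the partition,
P(L) = P(L|W1)·P(W1) + P(L|W2)·P(W2) + P(L|W3)·P(W3) + P(L|W4)·P(W4)
      = 0.151·0.103 + 0.075·0.464 + 0.066·0.073 + 0.025·0.36
      = 0.015553 + 0.0348 + 0.004818 + 0.009 = 0.064171

P(L) ≈ 0.0642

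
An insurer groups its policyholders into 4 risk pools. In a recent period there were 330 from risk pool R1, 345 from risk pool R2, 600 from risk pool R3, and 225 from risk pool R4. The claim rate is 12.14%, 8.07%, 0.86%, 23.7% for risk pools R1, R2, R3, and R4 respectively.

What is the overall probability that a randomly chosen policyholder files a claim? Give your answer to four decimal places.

0.0843

Total: 330 + 345 + 600 + 225 = 1500.
P(R1) = 330/1500 = 0.22. P(R2) = 345/1500 = 0.23. P(R3) = 600/1500 = 0.4. P(R4) = 225/1500 = 0.15.
Using total probability over the partition,
P(C) = P(C|R1)·P(R1) + P(C|R2)·P(R2) + P(C|R3)·P(R3) + P(C|R4)·P(R4)
      = 0.1214·0.22 + 0.0807·0.23 + 0.0086·0.4 + 0.237·0.15
      = 0.026708 + 0.018561 + 0.00344 + 0.03555 = 0.084259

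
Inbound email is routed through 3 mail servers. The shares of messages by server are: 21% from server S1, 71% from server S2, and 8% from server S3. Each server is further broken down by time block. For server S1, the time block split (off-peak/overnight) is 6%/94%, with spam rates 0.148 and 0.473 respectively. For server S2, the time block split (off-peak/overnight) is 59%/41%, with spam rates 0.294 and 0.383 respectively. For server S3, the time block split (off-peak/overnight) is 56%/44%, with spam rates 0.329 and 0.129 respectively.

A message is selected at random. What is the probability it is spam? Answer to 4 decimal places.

P(S|S1) = 0.06·0.148 + 0.94·0.473 = 0.00888 + 0.44462 = 0.4535
P(S|S2) = 0.59·0.294 + 0.41·0.383 = 0.17346 + 0.15703 = 0.33049
P(S|S3) = 0.56·0.329 + 0.44·0.129 = 0.18424 + 0.05676 = 0.241
Then overall,
P(S) = 0.21·0.4535 + 0.71·0.33049 + 0.08·0.241
      = 0.095235 + 0.2346479 + 0.01928 = 0.3491629

P(S) ≈ 0.3492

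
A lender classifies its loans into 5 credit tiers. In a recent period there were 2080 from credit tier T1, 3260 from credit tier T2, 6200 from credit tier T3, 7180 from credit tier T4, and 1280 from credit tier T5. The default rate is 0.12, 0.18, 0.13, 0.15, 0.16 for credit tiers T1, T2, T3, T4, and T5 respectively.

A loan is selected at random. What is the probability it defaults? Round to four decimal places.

Total: 2080 + 3260 + 6200 + 7180 + 1280 = 20000.
P(T1) = 2080/20000 = 0.104. P(T2) = 3260/20000 = 0.163. P(T3) = 6200/20000 = 0.31. P(T4) = 7180/20000 = 0.359. P(T5) = 1280/20000 = 0.064.
P(D) = P(D|T1)·P(T1) + P(D|T2)·P(T2) + P(D|T3)·P(T3) + P(D|T4)·P(T4) + P(D|T5)·P(T5)
      = 0.12·0.104 + 0.18·0.163 + 0.13·0.31 + 0.15·0.359 + 0.16·0.064
      = 0.01248 + 0.02934 + 0.0403 + 0.05385 + 0.01024 = 0.14621

P(D) ≈ 0.1462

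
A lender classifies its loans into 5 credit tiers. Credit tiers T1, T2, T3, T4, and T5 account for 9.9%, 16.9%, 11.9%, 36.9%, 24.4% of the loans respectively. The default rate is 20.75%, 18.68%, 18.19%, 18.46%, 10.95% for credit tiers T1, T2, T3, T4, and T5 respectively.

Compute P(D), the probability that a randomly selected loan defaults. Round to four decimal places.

0.1686

Using total probability over the partition,
P(D) = P(D|T1)·P(T1) + P(D|T2)·P(T2) + P(D|T3)·P(T3) + P(D|T4)·P(T4) + P(D|T5)·P(T5)
      = 0.2075·0.099 + 0.1868·0.169 + 0.1819·0.119 + 0.1846·0.369 + 0.1095·0.244
      = 0.0205425 + 0.0315692 + 0.0216461 + 0.0681174 + 0.026718 = 0.1685932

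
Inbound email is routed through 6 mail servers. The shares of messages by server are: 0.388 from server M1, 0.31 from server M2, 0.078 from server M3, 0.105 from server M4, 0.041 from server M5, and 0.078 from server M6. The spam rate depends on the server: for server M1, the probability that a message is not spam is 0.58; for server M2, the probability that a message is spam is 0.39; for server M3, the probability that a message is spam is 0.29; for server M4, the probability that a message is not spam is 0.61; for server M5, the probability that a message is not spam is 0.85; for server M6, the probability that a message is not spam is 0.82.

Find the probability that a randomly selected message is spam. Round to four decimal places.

P(S|M1) = 1 − 0.58 = 0.42.
P(S|M4) = 1 − 0.61 = 0.39.
P(S|M5) = 1 − 0.85 = 0.15.
P(S|M6) = 1 − 0.82 = 0.18.
P(S) = P(S|M1)·P(M1) + P(S|M2)·P(M2) + P(S|M3)·P(M3) + P(S|M4)·P(M4) + P(S|M5)·P(M5) + P(S|M6)·P(M6)
      = 0.42·0.388 + 0.39·0.31 + 0.29·0.078 + 0.39·0.105 + 0.15·0.041 + 0.18·0.078
      = 0.16296 + 0.1209 + 0.02262 + 0.04095 + 0.00615 + 0.01404 = 0.36762

P(S) ≈ 0.3676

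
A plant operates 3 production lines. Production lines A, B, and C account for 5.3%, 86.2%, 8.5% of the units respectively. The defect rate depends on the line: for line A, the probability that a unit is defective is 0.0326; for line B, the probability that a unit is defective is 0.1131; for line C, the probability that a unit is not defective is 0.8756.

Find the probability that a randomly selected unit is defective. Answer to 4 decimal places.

P(D|C) = 1 − 0.8756 = 0.1244.
Using total probability over the partition,
P(D) = P(D|A)·P(A) + P(D|B)·P(B) + P(D|C)·P(C)
      = 0.0326·0.053 + 0.1131·0.862 + 0.1244·0.085
      = 0.0017278 + 0.0974922 + 0.010574 = 0.109794

P(D) ≈ 0.1098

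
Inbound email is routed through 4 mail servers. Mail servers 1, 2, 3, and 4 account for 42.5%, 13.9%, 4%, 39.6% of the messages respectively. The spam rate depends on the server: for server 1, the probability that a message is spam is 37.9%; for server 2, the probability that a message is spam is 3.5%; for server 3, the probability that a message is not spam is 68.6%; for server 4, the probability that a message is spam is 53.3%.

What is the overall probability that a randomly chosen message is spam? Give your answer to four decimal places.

0.3896

P(S|3) = 1 − 0.686 = 0.314.
P(S) = P(S|1)·P(1) + P(S|2)·P(2) + P(S|3)·P(3) + P(S|4)·P(4)
      = 0.379·0.425 + 0.035·0.139 + 0.314·0.04 + 0.533·0.396
      = 0.161075 + 0.004865 + 0.01256 + 0.211068 = 0.389568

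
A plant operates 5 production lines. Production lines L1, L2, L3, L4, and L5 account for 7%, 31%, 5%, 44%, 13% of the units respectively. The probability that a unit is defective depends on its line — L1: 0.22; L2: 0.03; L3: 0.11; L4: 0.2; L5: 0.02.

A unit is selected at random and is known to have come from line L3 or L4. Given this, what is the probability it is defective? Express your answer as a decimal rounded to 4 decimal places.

Let S = {L3, L4}.
P(S) = 0.05 + 0.44 = 0.49.
P(D ∩ S) = 0.11·0.05 + 0.2·0.44 = 0.0055 + 0.088 = 0.0935.
P(D | S) = 0.0935 / 0.49 = 0.190816…

P(D|S) ≈ 0.1908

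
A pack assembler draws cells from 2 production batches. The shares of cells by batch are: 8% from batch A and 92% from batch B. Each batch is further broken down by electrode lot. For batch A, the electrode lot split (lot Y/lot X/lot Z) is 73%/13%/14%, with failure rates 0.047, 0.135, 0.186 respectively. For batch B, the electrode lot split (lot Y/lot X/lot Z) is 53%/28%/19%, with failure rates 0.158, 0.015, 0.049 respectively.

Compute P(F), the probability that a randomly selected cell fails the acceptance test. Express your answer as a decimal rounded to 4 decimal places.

P(F) ≈ 0.0957

P(F|A) = 0.73·0.047 + 0.13·0.135 + 0.14·0.186 = 0.03431 + 0.01755 + 0.02604 = 0.0779
P(F|B) = 0.53·0.158 + 0.28·0.015 + 0.19·0.049 = 0.08374 + 0.0042 + 0.00931 = 0.09725
Then overall,
P(F) = 0.08·0.0779 + 0.92·0.09725
      = 0.006232 + 0.08947 = 0.095702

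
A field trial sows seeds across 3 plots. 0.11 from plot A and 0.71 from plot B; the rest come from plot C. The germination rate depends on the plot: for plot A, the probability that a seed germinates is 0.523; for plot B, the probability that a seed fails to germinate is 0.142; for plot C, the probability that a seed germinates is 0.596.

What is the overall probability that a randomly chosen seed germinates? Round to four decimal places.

P(G) ≈ 0.7740

P(C) = 1 − (0.11 + 0.71) = 0.18.
P(G|B) = 1 − 0.142 = 0.858.
P(G) = P(G|A)·P(A) + P(G|B)·P(B) + P(G|C)·P(C)
      = 0.523·0.11 + 0.858·0.71 + 0.596·0.18
      = 0.05753 + 0.60918 + 0.10728 = 0.77399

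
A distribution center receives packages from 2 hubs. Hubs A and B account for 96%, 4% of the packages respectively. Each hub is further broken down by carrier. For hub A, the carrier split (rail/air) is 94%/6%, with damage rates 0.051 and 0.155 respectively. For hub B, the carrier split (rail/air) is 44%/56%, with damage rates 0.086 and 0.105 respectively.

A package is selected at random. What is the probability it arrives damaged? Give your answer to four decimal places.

P(D|A) = 0.94·0.051 + 0.06·0.155 = 0.04794 + 0.0093 = 0.05724
P(D|B) = 0.44·0.086 + 0.56·0.105 = 0.03784 + 0.0588 = 0.09664
Then overall,
P(D) = 0.96·0.05724 + 0.04·0.09664
      = 0.0549504 + 0.0038656 = 0.058816

P(D) ≈ 0.0588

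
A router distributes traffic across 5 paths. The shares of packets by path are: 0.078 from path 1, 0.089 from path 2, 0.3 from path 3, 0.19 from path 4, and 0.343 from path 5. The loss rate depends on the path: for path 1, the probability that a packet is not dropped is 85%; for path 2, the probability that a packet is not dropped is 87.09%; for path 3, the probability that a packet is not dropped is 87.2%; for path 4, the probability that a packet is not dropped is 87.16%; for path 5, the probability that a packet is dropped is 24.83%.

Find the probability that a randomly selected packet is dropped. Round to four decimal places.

P(L) ≈ 0.1712

P(L|1) = 1 − 0.85 = 0.15.
P(L|2) = 1 − 0.8709 = 0.1291.
P(L|3) = 1 − 0.872 = 0.128.
P(L|4) = 1 − 0.8716 = 0.1284.
By the law of total probability,
P(L) = P(L|1)·P(1) + P(L|2)·P(2) + P(L|3)·P(3) + P(L|4)·P(4) + P(L|5)·P(5)
      = 0.15·0.078 + 0.1291·0.089 + 0.128·0.3 + 0.1284·0.19 + 0.2483·0.343
      = 0.0117 + 0.0114899 + 0.0384 + 0.024396 + 0.0851669 = 0.1711528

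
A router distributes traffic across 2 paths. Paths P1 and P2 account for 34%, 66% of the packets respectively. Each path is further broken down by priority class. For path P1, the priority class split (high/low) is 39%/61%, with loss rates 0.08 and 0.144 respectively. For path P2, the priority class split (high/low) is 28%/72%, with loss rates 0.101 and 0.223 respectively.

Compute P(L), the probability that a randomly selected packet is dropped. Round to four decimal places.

0.1651

P(L|P1) = 0.39·0.08 + 0.61·0.144 = 0.0312 + 0.08784 = 0.11904
P(L|P2) = 0.28·0.101 + 0.72·0.223 = 0.02828 + 0.16056 = 0.18884
By total probability over the outer partition,
P(L) = 0.34·0.11904 + 0.66·0.18884
      = 0.0404736 + 0.1246344 = 0.165108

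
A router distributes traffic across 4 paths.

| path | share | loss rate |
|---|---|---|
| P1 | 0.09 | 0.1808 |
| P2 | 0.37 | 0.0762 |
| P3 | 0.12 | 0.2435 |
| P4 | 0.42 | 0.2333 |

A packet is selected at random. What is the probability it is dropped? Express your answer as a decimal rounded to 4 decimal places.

P(L) ≈ 0.1717

P(L) = P(L|P1)·P(P1) + P(L|P2)·P(P2) + P(L|P3)·P(P3) + P(L|P4)·P(P4)
      = 0.1808·0.09 + 0.0762·0.37 + 0.2435·0.12 + 0.2333·0.42
      = 0.016272 + 0.028194 + 0.02922 + 0.097986 = 0.171672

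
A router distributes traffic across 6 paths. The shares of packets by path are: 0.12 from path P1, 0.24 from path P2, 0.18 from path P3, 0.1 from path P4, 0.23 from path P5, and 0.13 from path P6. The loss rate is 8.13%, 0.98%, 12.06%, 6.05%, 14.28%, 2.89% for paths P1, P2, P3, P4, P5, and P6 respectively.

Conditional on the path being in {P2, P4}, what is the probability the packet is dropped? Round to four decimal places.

Let S = {P2, P4}.
P(S) = 0.24 + 0.1 = 0.34.
P(L ∩ S) = 0.0098·0.24 + 0.0605·0.1 = 0.002352 + 0.00605 = 0.008402.
P(L | S) = 0.008402 / 0.34 = 0.024712…

P(L|S) ≈ 0.0247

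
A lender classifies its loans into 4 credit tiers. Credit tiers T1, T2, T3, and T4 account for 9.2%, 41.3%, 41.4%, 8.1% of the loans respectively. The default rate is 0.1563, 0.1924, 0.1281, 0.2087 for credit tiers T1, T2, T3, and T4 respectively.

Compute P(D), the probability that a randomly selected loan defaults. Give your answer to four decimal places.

0.1638

By the law of total probability,
P(D) = P(D|T1)·P(T1) + P(D|T2)·P(T2) + P(D|T3)·P(T3) + P(D|T4)·P(T4)
      = 0.1563·0.092 + 0.1924·0.413 + 0.1281·0.414 + 0.2087·0.081
      = 0.0143796 + 0.0794612 + 0.0530334 + 0.0169047 = 0.1637789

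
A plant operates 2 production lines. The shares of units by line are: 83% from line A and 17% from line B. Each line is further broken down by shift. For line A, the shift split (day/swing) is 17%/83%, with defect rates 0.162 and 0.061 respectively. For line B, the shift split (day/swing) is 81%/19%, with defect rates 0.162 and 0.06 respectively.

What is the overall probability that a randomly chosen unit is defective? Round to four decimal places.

P(D) ≈ 0.0891

P(D|A) = 0.17·0.162 + 0.83·0.061 = 0.02754 + 0.05063 = 0.07817
P(D|B) = 0.81·0.162 + 0.19·0.06 = 0.13122 + 0.0114 = 0.14262
Then overall,
P(D) = 0.83·0.07817 + 0.17·0.14262
      = 0.0648811 + 0.0242454 = 0.0891265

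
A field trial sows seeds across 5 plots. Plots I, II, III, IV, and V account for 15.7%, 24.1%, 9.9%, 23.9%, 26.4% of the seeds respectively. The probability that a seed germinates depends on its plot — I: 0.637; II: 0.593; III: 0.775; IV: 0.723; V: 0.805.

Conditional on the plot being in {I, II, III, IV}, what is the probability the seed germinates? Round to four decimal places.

0.6691

Let S = {I, II, III, IV}.
P(S) = 0.157 + 0.241 + 0.099 + 0.239 = 0.736.
P(G ∩ S) = 0.637·0.157 + 0.593·0.241 + 0.775·0.099 + 0.723·0.239 = 0.100009 + 0.142913 + 0.076725 + 0.172797 = 0.492444.
P(G | S) = 0.492444 / 0.736 = 0.669082…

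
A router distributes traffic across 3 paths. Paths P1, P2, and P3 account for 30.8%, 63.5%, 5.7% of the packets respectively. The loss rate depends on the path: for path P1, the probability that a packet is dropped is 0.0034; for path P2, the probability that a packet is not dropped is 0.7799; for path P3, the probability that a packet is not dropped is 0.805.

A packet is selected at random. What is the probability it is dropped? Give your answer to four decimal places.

P(L) ≈ 0.1519

P(L|P2) = 1 − 0.7799 = 0.2201.
P(L|P3) = 1 − 0.805 = 0.195.
P(L) = P(L|P1)·P(P1) + P(L|P2)·P(P2) + P(L|P3)·P(P3)
      = 0.0034·0.308 + 0.2201·0.635 + 0.195·0.057
      = 0.0010472 + 0.1397635 + 0.011115 = 0.1519257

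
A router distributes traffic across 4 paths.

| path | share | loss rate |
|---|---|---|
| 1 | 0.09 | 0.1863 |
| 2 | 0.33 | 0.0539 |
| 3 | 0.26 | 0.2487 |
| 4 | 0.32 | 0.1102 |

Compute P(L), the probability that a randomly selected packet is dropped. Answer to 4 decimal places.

0.1345

Using total probability over the partition,
P(L) = P(L|1)·P(1) + P(L|2)·P(2) + P(L|3)·P(3) + P(L|4)·P(4)
      = 0.1863·0.09 + 0.0539·0.33 + 0.2487·0.26 + 0.1102·0.32
      = 0.016767 + 0.017787 + 0.064662 + 0.035264 = 0.13448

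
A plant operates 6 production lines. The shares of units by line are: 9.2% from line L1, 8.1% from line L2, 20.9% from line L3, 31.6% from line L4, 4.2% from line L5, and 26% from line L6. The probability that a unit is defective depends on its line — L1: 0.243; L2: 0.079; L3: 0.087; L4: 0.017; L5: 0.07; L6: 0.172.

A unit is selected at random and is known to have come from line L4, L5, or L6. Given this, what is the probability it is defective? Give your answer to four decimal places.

Let S = {L4, L5, L6}.
P(S) = 0.316 + 0.042 + 0.26 = 0.618.
P(D ∩ S) = 0.017·0.316 + 0.07·0.042 + 0.172·0.26 = 0.005372 + 0.00294 + 0.04472 = 0.053032.
P(D | S) = 0.053032 / 0.618 = 0.085812…

P(D|S) ≈ 0.0858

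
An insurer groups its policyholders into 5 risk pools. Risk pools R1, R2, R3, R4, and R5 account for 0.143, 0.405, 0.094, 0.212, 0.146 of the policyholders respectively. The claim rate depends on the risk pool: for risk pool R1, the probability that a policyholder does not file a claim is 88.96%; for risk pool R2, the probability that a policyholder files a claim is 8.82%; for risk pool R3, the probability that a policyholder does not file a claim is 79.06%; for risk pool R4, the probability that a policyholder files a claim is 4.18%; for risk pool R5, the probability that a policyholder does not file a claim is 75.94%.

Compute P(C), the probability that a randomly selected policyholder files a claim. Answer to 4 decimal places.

P(C|R1) = 1 − 0.8896 = 0.1104.
P(C|R3) = 1 − 0.7906 = 0.2094.
P(C|R5) = 1 − 0.7594 = 0.2406.
P(C) = P(C|R1)·P(R1) + P(C|R2)·P(R2) + P(C|R3)·P(R3) + P(C|R4)·P(R4) + P(C|R5)·P(R5)
      = 0.1104·0.143 + 0.0882·0.405 + 0.2094·0.094 + 0.0418·0.212 + 0.2406·0.146
      = 0.0157872 + 0.035721 + 0.0196836 + 0.0088616 + 0.0351276 = 0.115181

0.1152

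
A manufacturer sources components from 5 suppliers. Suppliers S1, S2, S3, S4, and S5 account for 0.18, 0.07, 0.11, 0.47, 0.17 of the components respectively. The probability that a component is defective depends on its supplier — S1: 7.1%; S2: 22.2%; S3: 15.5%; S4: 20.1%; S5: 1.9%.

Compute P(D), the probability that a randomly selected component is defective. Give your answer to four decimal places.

P(D) = P(D|S1)·P(S1) + P(D|S2)·P(S2) + P(D|S3)·P(S3) + P(D|S4)·P(S4) + P(D|S5)·P(S5)
      = 0.071·0.18 + 0.222·0.07 + 0.155·0.11 + 0.201·0.47 + 0.019·0.17
      = 0.01278 + 0.01554 + 0.01705 + 0.09447 + 0.00323 = 0.14307

0.1431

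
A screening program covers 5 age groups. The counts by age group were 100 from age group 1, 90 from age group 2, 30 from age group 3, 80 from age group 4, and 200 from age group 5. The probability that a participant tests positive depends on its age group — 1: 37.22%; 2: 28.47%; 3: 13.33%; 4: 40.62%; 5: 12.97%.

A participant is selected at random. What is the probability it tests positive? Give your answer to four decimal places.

P(T) ≈ 0.2506

Total: 100 + 90 + 30 + 80 + 200 = 500.
P(1) = 100/500 = 0.2. P(2) = 90/500 = 0.18. P(3) = 30/500 = 0.06. P(4) = 80/500 = 0.16. P(5) = 200/500 = 0.4.
Using total probability over the partition,
P(T) = P(T|1)·P(1) + P(T|2)·P(2) + P(T|3)·P(3) + P(T|4)·P(4) + P(T|5)·P(5)
      = 0.3722·0.2 + 0.2847·0.18 + 0.1333·0.06 + 0.4062·0.16 + 0.1297·0.4
      = 0.07444 + 0.051246 + 0.007998 + 0.064992 + 0.05188 = 0.250556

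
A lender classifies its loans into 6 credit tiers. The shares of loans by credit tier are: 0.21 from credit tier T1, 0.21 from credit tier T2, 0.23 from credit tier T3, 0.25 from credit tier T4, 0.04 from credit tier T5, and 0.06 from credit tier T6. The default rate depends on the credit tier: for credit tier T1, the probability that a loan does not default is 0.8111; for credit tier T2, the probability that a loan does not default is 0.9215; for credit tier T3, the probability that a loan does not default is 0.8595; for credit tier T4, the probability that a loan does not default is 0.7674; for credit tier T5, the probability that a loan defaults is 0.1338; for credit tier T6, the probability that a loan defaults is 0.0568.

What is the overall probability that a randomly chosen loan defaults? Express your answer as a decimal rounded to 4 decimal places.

0.1554

P(D|T1) = 1 − 0.8111 = 0.1889.
P(D|T2) = 1 − 0.9215 = 0.0785.
P(D|T3) = 1 − 0.8595 = 0.1405.
P(D|T4) = 1 − 0.7674 = 0.2326.
By the law of total probability,
P(D) = P(D|T1)·P(T1) + P(D|T2)·P(T2) + P(D|T3)·P(T3) + P(D|T4)·P(T4) + P(D|T5)·P(T5) + P(D|T6)·P(T6)
      = 0.1889·0.21 + 0.0785·0.21 + 0.1405·0.23 + 0.2326·0.25 + 0.1338·0.04 + 0.0568·0.06
      = 0.039669 + 0.016485 + 0.032315 + 0.05815 + 0.005352 + 0.003408 = 0.155379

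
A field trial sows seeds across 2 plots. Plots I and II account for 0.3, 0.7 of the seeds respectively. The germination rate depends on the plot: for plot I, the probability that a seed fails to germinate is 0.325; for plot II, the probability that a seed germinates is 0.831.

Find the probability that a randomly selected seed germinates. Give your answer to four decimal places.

0.7842

P(G|I) = 1 − 0.325 = 0.675.
P(G) = P(G|I)·P(I) + P(G|II)·P(II)
      = 0.675·0.3 + 0.831·0.7
      = 0.2025 + 0.5817 = 0.7842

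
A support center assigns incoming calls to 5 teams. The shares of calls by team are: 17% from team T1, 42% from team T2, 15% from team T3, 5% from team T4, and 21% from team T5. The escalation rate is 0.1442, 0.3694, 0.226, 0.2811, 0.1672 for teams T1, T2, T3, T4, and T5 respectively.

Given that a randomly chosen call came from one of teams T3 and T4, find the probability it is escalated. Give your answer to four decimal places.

Let S = {T3, T4}.
P(S) = 0.15 + 0.05 = 0.2.
P(E ∩ S) = 0.226·0.15 + 0.2811·0.05 = 0.0339 + 0.014055 = 0.047955.
P(E | S) = 0.047955 / 0.2 = 0.239775…

0.2398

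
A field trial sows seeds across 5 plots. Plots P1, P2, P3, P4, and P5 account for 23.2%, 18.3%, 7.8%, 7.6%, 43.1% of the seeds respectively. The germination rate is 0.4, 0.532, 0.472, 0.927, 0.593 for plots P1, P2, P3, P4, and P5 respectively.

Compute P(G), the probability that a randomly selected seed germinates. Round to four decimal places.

0.5530

P(G) = P(G|P1)·P(P1) + P(G|P2)·P(P2) + P(G|P3)·P(P3) + P(G|P4)·P(P4) + P(G|P5)·P(P5)
      = 0.4·0.232 + 0.532·0.183 + 0.472·0.078 + 0.927·0.076 + 0.593·0.431
      = 0.0928 + 0.097356 + 0.036816 + 0.070452 + 0.255583 = 0.553007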